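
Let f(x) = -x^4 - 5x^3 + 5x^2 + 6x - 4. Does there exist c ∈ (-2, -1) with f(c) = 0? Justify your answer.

f(-2) = 28 and f(-1) = -1, which have opposite signs.
f is continuous everywhere (it is a polynomial), in particular on [-2, -1].
The Intermediate Value Theorem then guarantees some c ∈ (-2, -1) with f(c) = 0.

Such a root exists.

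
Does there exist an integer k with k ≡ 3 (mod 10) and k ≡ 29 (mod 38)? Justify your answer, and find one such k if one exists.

k = 143

gcd(10, 38) = 2. A simultaneous solution exists iff 3 ≡ 29 (mod 2); here 3 mod 2 = 1 = 29 mod 2, so it does.
Write k = 3 + 10t. Then 10t ≡ 29 − 3 ≡ 26 (mod 38); dividing through by 2 gives 5t ≡ 13 (mod 19).
Invert 5 mod 19 by the Euclidean algorithm: 19 = 3·5 + 4, 5 = 1·4 + 1, 4 = 4·1 + 0; back-substituting, 1 = 5 − 1·4 = 5 − (19 − 3·5) = −19 + 4·5. Hence 5·4 ≡ 1, so 5⁻¹ ≡ 4 (mod 19).
Multiplying by 4: t ≡ 4·13 = 52 ≡ 14 (mod 19).
Then k = 3 + 10·14 = 143.
Check: 143 mod 10 = 3, 143 mod 38 = 29. ✓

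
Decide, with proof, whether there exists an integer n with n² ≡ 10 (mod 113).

No, no such integer exists.

Apply Euler's criterion with the prime 113: 10 is a quadratic residue iff 10^56 ≡ 1 (mod 113), and a non-residue iff it is ≡ −1.
Repeated squaring mod 113: 10^2 = 100 ≡ 100; 10^4 ≡ 100² = 10000 ≡ 56; 10^8 ≡ 56² = 3136 ≡ 85; 10^16 ≡ 85² = 7225 ≡ 106; 10^32 ≡ 106² = 11236 ≡ 49.
Since 56 = 32 + 16 + 8, 10^56 ≡ 49 · 106 · 85; multiplying out mod 113: 49·106 = 5194 ≡ 109, then 109·85 = 9265 ≡ 112. Thus 10^56 ≡ 112 ≡ −1 (mod 113).
The value −1 means 10 is a non-residue modulo 113, so n² ≡ 10 (mod 113) is impossible.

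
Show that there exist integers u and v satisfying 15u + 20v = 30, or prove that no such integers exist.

u = 2, v = 0

gcd(15, 20) = 5, and 5 divides 30, so integer solutions exist.
Dividing through by 5 reduces the equation to 3u + 4v = 6.
Euclidean algorithm: 4 = 1·3 + 1, 3 = 3·1 + 0.
Unwinding: 1 = 4 − 1·3, i.e. 3·(-1) + 4·1 = 1.
Scaling by 6 gives the particular solution (u, v) = (-6, 6).
Adding 2·4 to u and subtracting 2·3 from v gives the tidier solution (2, 0).
Check: 15·2 + 20·0 = 30 + 0 = 30. ✓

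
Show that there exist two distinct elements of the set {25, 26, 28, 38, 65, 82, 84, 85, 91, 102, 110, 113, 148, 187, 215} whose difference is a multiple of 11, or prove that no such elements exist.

25 and 91 are such a pair.

Reduce each element mod 11: 25↦3, 26↦4, 28↦6, 38↦5, 65↦10, 82↦5, 84↦7, 85↦8, 91↦3, 102↦3, 110↦0, 113↦3, 148↦5, 187↦0, 215↦6. The residue 3 repeats (at 25 and 91), and 91 − 25 = 66 = 6·11.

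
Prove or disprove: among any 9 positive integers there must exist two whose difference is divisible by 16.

No; for instance {71, 72, 73, 74, 75, 76, 77, 78, 79} is a counterexample.

Take the 9 consecutive integers 71, 72, …, 79: their residues mod 16 are all distinct because 9 ≤ 16.
Any two of them differ by at most 8 < 16 and by at least 1, so no difference is a multiple of 16.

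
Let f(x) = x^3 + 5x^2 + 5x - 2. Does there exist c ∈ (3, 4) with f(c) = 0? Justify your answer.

f has no root in that interval.

f(3) = 85 and f(4) = 162, both positive, so a sign-change argument is unavailable; we show f keeps this sign on the whole interval.
Shift to the endpoint 3: with x = 3 + u (0 < u < 1), one computes f(3 + u) = u^3 + 14u^2 + 62u + 85.
All 4 nonzero coefficients of this polynomial in u are positive; hence for u > 0 the value is a sum of positive terms (the constant 85 among them).
Therefore f(x) > 0 throughout (3, 4), and f has no zero there.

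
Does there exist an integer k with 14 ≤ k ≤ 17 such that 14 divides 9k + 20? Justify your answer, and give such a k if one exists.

For k = 14, 15, 16, 17 the values of 9k + 20 modulo 14 are 6, 1, 10, 5 respectively.
Since 0 is absent from this list, 14 ∤ 9k + 20 for every k with 14 ≤ k ≤ 17.

There is no such integer k in that range.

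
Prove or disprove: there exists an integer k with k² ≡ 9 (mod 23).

Take k = 20. Then 20² = 400 = 17·23 + 9, so 20² ≡ 9 (mod 23).

k = 20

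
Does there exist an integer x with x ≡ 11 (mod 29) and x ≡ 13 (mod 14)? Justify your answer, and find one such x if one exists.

gcd(29, 14) = 1, so the Chinese Remainder Theorem guarantees exactly one residue class mod 406 satisfying both.
Any solution of the first congruence is x = 11 + 29t; substituting into the second, 29t ≡ 13 − 11 ≡ 2 (mod 14).
29 ≡ 1 (mod 14), so this reads 1t ≡ 2 (mod 14). So t ≡ 2 (mod 14).
With t = 2: x = 11 + 29·2 = 69.
Verify: 69 = 2·29 + 11 and 69 = 4·14 + 13. ✓

x = 69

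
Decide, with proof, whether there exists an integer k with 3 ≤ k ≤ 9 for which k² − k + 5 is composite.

At k = 6: 6² − 6 + 5 = 35 = 5·7, which is composite.

k = 6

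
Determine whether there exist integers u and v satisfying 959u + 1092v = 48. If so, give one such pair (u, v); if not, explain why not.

There are no such integers.

Any value of 959u + 1092v is a multiple of gcd(959, 1092) = 7.
But 48 is not a multiple of 7 (it leaves remainder 6).
So the equation is unsolvable over ℤ.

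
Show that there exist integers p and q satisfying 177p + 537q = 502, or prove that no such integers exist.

gcd(177, 537) = 3, so every integer of the form 177p + 537q is a multiple of 3.
But 502 = 3·167 + 1, so 3 ∤ 502.
Hence no integers p, q satisfy the equation.

No such integers exist.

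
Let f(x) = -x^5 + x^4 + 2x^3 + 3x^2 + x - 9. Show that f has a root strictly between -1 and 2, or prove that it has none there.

Yes, f has a root in the interval.

f(-1) = -7 and f(2) = 5, which have opposite signs.
f is continuous everywhere (it is a polynomial), in particular on [-1, 2].
By the Intermediate Value Theorem, f takes the value 0 somewhere in the open interval.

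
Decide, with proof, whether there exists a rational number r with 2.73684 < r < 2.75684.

r = 11/4

Multiplying by 4: 4·2.73684 = 10.94736 and 4·2.75684 = 11.02736, so the integer 11 lies strictly between them.
Dividing back, 2.73684 < 11/4 < 2.75684, and 11/4 is rational.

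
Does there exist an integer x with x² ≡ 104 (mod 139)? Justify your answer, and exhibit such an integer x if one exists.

139 is prime, so by Euler's criterion 104 is a square mod 139 iff 104^((139−1)/2) = 104^69 ≡ 1 (mod 139).
Repeated squaring mod 139: 104^2 = 10816 ≡ 113; 104^4 ≡ 113² = 12769 ≡ 120; 104^8 ≡ 120² = 14400 ≡ 83; 104^16 ≡ 83² = 6889 ≡ 78; 104^32 ≡ 78² = 6084 ≡ 107; 104^64 ≡ 107² = 11449 ≡ 51.
Since 69 = 64 + 4 + 1, 104^69 ≡ 51 · 120 · 104; multiplying out mod 139: 51·120 = 6120 ≡ 4, then 4·104 = 416 ≡ 138. Thus 104^69 ≡ 138 ≡ −1 (mod 139).
By Euler's criterion 104 is a quadratic non-residue mod 139: no x satisfies x² ≡ 104 (mod 139).

No such integer exists.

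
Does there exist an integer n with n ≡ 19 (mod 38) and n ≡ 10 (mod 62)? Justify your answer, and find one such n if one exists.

No, no such integer exists.

Both moduli are multiples of 2 = gcd(38, 62), so any solution would satisfy n ≡ 19 and n ≡ 10 modulo 2 simultaneously.
These are incompatible: 19 − 10 = 9 is not divisible by 2.
Hence the system has no solution.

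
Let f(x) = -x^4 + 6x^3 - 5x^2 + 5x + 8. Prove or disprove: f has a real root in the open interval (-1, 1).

Yes, f has a root in the interval.

f(-1) = -9 and f(1) = 13, which have opposite signs.
f is continuous everywhere (it is a polynomial), in particular on [-1, 1].
By the Intermediate Value Theorem f must vanish at some point of (-1, 1).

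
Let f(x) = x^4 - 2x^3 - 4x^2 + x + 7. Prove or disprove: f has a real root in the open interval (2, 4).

f(2) = -7 and f(4) = 75, which have opposite signs.
f is continuous everywhere (it is a polynomial), in particular on [2, 4].
By the Intermediate Value Theorem, f takes the value 0 somewhere in the open interval.

Such a root exists.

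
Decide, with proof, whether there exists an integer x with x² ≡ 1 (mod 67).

x = 66

Take x = 66. Then 66² = 4356 = 65·67 + 1, so 66² ≡ 1 (mod 67).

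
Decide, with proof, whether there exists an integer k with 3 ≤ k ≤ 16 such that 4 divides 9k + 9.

Try k = 3: 9·3 + 9 = 36 = 9·4, which is divisible by 4.

k = 3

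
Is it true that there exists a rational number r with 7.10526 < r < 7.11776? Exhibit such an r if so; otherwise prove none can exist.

r = 64/9

Multiplying by 9: 9·7.10526 = 63.94734 and 9·7.11776 = 64.05984, so the integer 64 lies strictly between them.
Hence 64/9 is a rational number with 7.10526 < 64/9 < 7.11776.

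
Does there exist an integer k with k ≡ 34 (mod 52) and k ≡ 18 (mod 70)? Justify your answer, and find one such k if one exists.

k = 1698

gcd(52, 70) = 2. A simultaneous solution exists iff 34 ≡ 18 (mod 2); here 34 mod 2 = 0 = 18 mod 2, so it does.
Write k = 34 + 52t. Then 52t ≡ 18 − 34 ≡ 54 (mod 70); dividing through by 2 gives 26t ≡ 27 (mod 35).
Since 26·31 = 806 = 23·35 + 1, the inverse of 26 mod 35 is 31.
Multiplying by 31: t ≡ 31·27 = 837 ≡ 32 (mod 35).
Then k = 34 + 52·32 = 1698.
Indeed 1698 ≡ 34 (mod 52) and 1698 ≡ 18 (mod 70).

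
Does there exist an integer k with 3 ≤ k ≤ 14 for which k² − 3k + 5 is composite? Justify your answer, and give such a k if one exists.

At k = 4: 4² − 3·4 + 5 = 9 = 3·3, which is composite.

k = 4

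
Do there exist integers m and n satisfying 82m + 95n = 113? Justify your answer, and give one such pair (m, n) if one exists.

m = 79, n = -67

Since gcd(82, 95) = 1, every integer is an integer combination of 82 and 95.
Run the Euclidean algorithm on 95 and 82: 95 = 1·82 + 13, 82 = 6·13 + 4, 13 = 3·4 + 1, 4 = 4·1 + 0.
Working back up the chain: 1 = 13 − 3·4 = 13 − 3·(82 − 6·13) = −3·82 + 19·13 = −3·82 + 19·(95 − 1·82) = 19·95 − 22·82. So 82·(-22) + 95·19 = 1.
Times 113: 82·(-2486) + 95·2147 = 113, so (-2486, 2147) solves it.
Shifting by a multiple of (95, −82) keeps it a solution: m = -2486 + 27·95 = 79, n = 2147 − 27·82 = -67.
Check: 82·79 + 95·(-67) = 6478 − 6365 = 113. ✓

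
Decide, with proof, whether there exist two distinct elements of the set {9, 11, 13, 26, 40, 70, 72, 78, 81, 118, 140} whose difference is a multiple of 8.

9 and 81 are such a pair.

Both 9 and 81 leave remainder 1 on division by 8; their difference 72 = 9·8 is a multiple of 8.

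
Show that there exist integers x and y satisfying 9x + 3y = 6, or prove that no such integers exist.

Since gcd(9, 3) = 3 and 6 = 3·2, Bézout's identity guarantees a solution.
Dividing through by 3 reduces the equation to 3x + 1y = 2.
The coefficient of y is 1, so setting x = 0 and y = 2 already solves it.
Indeed 9·0 + 3·2 = 0 + 6 = 6.

x = 0, y = 2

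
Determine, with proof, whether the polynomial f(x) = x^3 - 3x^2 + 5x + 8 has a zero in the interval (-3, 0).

f(-3) = -61 and f(0) = 8, which have opposite signs.
Since f is a polynomial it is continuous on [-3, 0].
By the Intermediate Value Theorem, f takes the value 0 somewhere in the open interval.

Such a root exists.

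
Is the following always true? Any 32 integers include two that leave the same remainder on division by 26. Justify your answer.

Partition the integers by their residue mod 26; there are 26 classes.
Since 32 > 26, two of the 32 integers must share a residue class by the pigeonhole principle; call them a and b.
That is, a and b leave the same remainder on division by 26, as claimed.

True.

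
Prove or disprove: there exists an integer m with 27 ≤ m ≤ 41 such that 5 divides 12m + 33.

Try m = 31: 12·31 + 33 = 405 = 81·5, which is divisible by 5.

m = 31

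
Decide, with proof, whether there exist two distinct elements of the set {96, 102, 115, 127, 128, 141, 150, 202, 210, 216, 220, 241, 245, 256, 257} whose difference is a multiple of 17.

No such pair exists.

Residues mod 17: 96↦11, 102↦0, 115↦13, 127↦8, 128↦9, 141↦5, 150↦14, 202↦15, 210↦6, 216↦12, 220↦16, 241↦3, 245↦7, 256↦1, 257↦2.
All 15 residues are distinct, so no two elements differ by a multiple of 17.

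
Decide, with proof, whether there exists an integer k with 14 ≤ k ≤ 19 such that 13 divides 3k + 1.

Scanning upward from k = 14 gives 43, 46, 49, none divisible by 13. At k = 17 we get 3·17 + 1 = 52, and 52 = 13·4.

k = 17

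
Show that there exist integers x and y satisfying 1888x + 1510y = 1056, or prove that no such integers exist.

gcd(1888, 1510) = 2, and 2 divides 1056, so integer solutions exist.
Dividing through by 2 reduces the equation to 944x + 755y = 528.
Run the Euclidean algorithm on 944 and 755: 944 = 1·755 + 189, 755 = 3·189 + 188, 189 = 1·188 + 1, 188 = 188·1 + 0.
Back-substituting, 1 = 189 − 1·188 = 189 − (755 − 3·189) = −755 + 4·189 = −755 + 4·(944 − 1·755) = 4·944 − 5·755; that is, 944·4 + 755·(-5) = 1.
Scaling by 528 gives the particular solution (x, y) = (2112, -2640).
Subtracting 2·755 from x and adding 2·944 to y gives the tidier solution (602, -752).
Indeed 1888·602 + 1510·(-752) = 1136576 − 1135520 = 1056.

x = 602, y = -752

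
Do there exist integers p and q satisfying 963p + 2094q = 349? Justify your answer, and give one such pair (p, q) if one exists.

No, no such integers exist.

gcd(963, 2094) = 3, so every integer of the form 963p + 2094q is a multiple of 3.
But 349 is not a multiple of 3 (it leaves remainder 1).
Therefore 963p + 2094q = 349 has no solution in integers.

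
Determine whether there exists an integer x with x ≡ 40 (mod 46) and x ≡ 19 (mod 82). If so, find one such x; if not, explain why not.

gcd(46, 82) = 2. If x ≡ 40 (mod 46) and x ≡ 19 (mod 82), then x ≡ 40 (mod 2) and x ≡ 19 (mod 2).
These are incompatible: 40 − 19 = 21 is not divisible by 2.
Hence the system has no solution.

No such integer exists.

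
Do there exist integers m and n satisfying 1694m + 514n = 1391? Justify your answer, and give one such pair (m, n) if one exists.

Any value of 1694m + 514n is a multiple of gcd(1694, 514) = 2.
However 1391 leaves remainder 1 on division by 2.
Therefore 1694m + 514n = 1391 has no solution in integers.

No such integers exist.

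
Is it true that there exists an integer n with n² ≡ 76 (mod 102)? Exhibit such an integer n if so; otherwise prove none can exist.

Take n = 80. Then 80² = 6400 = 62·102 + 76, so 80² ≡ 76 (mod 102).

n = 80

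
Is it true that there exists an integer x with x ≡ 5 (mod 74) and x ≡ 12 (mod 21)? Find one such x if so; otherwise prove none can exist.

x = 1041

gcd(74, 21) = 1, so the Chinese Remainder Theorem guarantees exactly one residue class mod 1554 satisfying both.
Write x = 5 + 74t and require 5 + 74t ≡ 12 (mod 21), i.e. 74t ≡ 7 (mod 21).
74 ≡ 11 (mod 21), so this reads 11t ≡ 7 (mod 21). Note 11·2 = 22 ≡ 1 (mod 21) (as 22 − 1 = 1·21), so 11⁻¹ ≡ 2.
Therefore t ≡ 2·7 = 14 (mod 21).
With t = 14: x = 5 + 74·14 = 1041.
Verify: 1041 = 14·74 + 5 and 1041 = 49·21 + 12. ✓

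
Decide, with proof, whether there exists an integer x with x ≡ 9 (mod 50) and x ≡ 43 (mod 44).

x = 659

The moduli are not coprime: gcd(50, 44) = 2. Compatibility requires 2 ∣ (43 − 9) = 34, which holds, so solutions exist.
Write x = 9 + 50t. Then 50t ≡ 43 − 9 ≡ 34 (mod 44); dividing through by 2 gives 25t ≡ 17 (mod 22).
25 ≡ 3 (mod 22), so this reads 3t ≡ 17 (mod 22). Note 3·15 = 45 ≡ 1 (mod 22) (as 45 − 1 = 2·22), so 3⁻¹ ≡ 15.
Multiplying by 15: t ≡ 15·17 = 255 ≡ 13 (mod 22).
Then x = 9 + 50·13 = 659.
Check: 659 mod 50 = 9, 659 mod 44 = 43. ✓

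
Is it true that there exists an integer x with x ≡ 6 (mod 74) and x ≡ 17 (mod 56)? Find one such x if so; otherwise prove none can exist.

No such integer exists.

gcd(74, 56) = 2. If x ≡ 6 (mod 74) and x ≡ 17 (mod 56), then x ≡ 6 (mod 2) and x ≡ 17 (mod 2).
However 6 ≡ 0 and 17 ≡ 1 (mod 2), and 0 ≠ 1.
Hence the system has no solution.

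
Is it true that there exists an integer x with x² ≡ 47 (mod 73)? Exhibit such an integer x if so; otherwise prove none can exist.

No, no such integer exists.

73 is prime, so by Euler's criterion 47 is a square mod 73 iff 47^((73−1)/2) = 47^36 ≡ 1 (mod 73).
Squaring successively (mod 73): 47^2 = 2209 ≡ 19; 47^4 ≡ 19² = 361 ≡ 69; 47^8 ≡ 69² = 4761 ≡ 16; 47^16 ≡ 16² = 256 ≡ 37; 47^32 ≡ 37² = 1369 ≡ 55.
Since 36 = 32 + 4, 47^36 ≡ 55 · 69; multiplying out mod 73: 55·69 = 3795 ≡ 72. Thus 47^36 ≡ 72 ≡ −1 (mod 73).
By Euler's criterion 47 is a quadratic non-residue mod 73: no x satisfies x² ≡ 47 (mod 73).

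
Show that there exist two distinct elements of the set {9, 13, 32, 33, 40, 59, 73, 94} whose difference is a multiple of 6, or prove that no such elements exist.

9 mod 6 = 3 and 33 mod 6 = 3, so 33 − 9 = 24 = 4·6.

9 and 33 are such a pair.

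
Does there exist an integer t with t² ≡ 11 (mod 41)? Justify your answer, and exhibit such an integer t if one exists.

There is no such integer.

Apply Euler's criterion with the prime 41: 11 is a quadratic residue iff 11^20 ≡ 1 (mod 41), and a non-residue iff it is ≡ −1.
Squaring successively (mod 41): 11^2 = 121 ≡ 39; 11^4 ≡ 39² = 1521 ≡ 4; 11^8 ≡ 4² = 16 ≡ 16; 11^16 ≡ 16² = 256 ≡ 10.
Since 20 = 16 + 4, 11^20 ≡ 10 · 4; multiplying out mod 41: 10·4 = 40 ≡ 40. Thus 11^20 ≡ 40 ≡ −1 (mod 41).
The value −1 means 11 is a non-residue modulo 41, so t² ≡ 11 (mod 41) is impossible.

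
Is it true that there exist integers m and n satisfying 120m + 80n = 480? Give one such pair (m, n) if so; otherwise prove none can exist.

Every value of 120m + 80n is a multiple of gcd(120, 80) = 40; since 40 ∣ 480, solutions exist.
Dividing through by 40 reduces the equation to 3m + 2n = 12.
Dividing repeatedly: 3 = 1·2 + 1, 2 = 2·1 + 0.
Back-substituting, 1 = 3 − 1·2; that is, 3·1 + 2·(-1) = 1.
Scaling by 12 gives the particular solution (m, n) = (12, -12).
Shifting by a multiple of (2, −3) keeps it a solution: m = 12 − 6·2 = 0, n = -12 + 6·3 = 6.
Indeed 120·0 + 80·6 = 0 + 480 = 480.

m = 0, n = 6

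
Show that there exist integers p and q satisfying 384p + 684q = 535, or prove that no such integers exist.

No such integers exist.

gcd(384, 684) = 12, so every integer of the form 384p + 684q is a multiple of 12.
However 535 leaves remainder 7 on division by 12.
So the equation is unsolvable over ℤ.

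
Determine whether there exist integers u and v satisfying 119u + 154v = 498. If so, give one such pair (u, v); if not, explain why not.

No, no such integers exist.

Any value of 119u + 154v is a multiple of gcd(119, 154) = 7.
However 498 leaves remainder 1 on division by 7.
Hence no integers u, v satisfy the equation.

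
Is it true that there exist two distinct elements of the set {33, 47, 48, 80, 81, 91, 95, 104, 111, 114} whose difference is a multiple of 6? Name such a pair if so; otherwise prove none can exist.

Yes: 33 and 81.

Reduce each element mod 6: 33↦3, 47↦5, 48↦0, 80↦2, 81↦3, 91↦1, 95↦5, 104↦2, 111↦3, 114↦0. The residue 3 repeats (at 33 and 81), and 81 − 33 = 48 = 8·6.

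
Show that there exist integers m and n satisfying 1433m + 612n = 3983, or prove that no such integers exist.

m = 511, n = -1190

1433 and 612 are coprime, so 1433m + 612n ranges over all of ℤ.
Run the Euclidean algorithm on 1433 and 612: 1433 = 2·612 + 209, 612 = 2·209 + 194, 209 = 1·194 + 15, 194 = 12·15 + 14, 15 = 1·14 + 1, 14 = 14·1 + 0.
Back-substituting, 1 = 15 − 1·14 = 15 − (194 − 12·15) = −194 + 13·15 = −194 + 13·(209 − 1·194) = 13·209 − 14·194 = 13·209 − 14·(612 − 2·209) = −14·612 + 41·209 = −14·612 + 41·(1433 − 2·612) = 41·1433 − 96·612; that is, 1433·41 + 612·(-96) = 1.
Multiplying through by 3983: m = 41·3983 = 163303, n = (-96)·3983 = -382368 is a solution.
Subtracting 266·612 from m and adding 266·1433 to n gives the tidier solution (511, -1190).
Check: 1433·511 + 612·(-1190) = 732263 − 728280 = 3983. ✓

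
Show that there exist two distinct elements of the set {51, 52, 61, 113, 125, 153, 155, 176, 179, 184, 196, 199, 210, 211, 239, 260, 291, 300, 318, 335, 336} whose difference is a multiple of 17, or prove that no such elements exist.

The pair (51, 153) works.

Reduce each element mod 17: 51↦0, 52↦1, 61↦10, 113↦11, 125↦6, 153↦0, 155↦2, 176↦6, 179↦9, 184↦14, 196↦9, 199↦12, 210↦6, 211↦7, 239↦1, 260↦5, 291↦2, 300↦11, 318↦12, 335↦12, 336↦13. The residue 0 repeats (at 51 and 153), and 153 − 51 = 102 = 6·17.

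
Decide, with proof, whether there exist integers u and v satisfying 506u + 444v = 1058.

u = 103, v = -115

Every value of 506u + 444v is a multiple of gcd(506, 444) = 2; since 2 ∣ 1058, solutions exist.
Dividing through by 2 reduces the equation to 253u + 222v = 529.
Run the Euclidean algorithm on 253 and 222: 253 = 1·222 + 31, 222 = 7·31 + 5, 31 = 6·5 + 1, 5 = 5·1 + 0.
Unwinding: 1 = 31 − 6·5 = 31 − 6·(222 − 7·31) = −6·222 + 43·31 = −6·222 + 43·(253 − 1·222) = 43·253 − 49·222, i.e. 253·43 + 222·(-49) = 1.
Multiplying through by 529: u = 43·529 = 22747, v = (-49)·529 = -25921 is a solution.
Subtracting 102·222 from u and adding 102·253 to v gives the tidier solution (103, -115).
Check: 506·103 + 444·(-115) = 52118 − 51060 = 1058. ✓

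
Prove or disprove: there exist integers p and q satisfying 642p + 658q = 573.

There are no such integers.

Any value of 642p + 658q is a multiple of gcd(642, 658) = 2.
But 573 = 2·286 + 1, so 2 ∤ 573.
Hence no integers p, q satisfy the equation.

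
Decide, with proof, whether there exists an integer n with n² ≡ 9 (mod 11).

n = 3

Take n = 3. Then 3² = 9, and since 0 ≤ 9 < 11 this is already reduced: 3² ≡ 9 (mod 11).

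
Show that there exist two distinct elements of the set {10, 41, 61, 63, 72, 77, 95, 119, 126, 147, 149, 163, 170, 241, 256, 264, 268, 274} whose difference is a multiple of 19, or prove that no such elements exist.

Two integers differ by a multiple of 19 exactly when they have the same residue mod 19. The residues are 10↦10, 41↦3, 61↦4, 63↦6, 72↦15, 77↦1, 95↦0, 119↦5, 126↦12, 147↦14, 149↦16, 163↦11, 170↦18, 241↦13, 256↦9, 264↦17, 268↦2, 274↦8.
These 18 residues are pairwise different, hence no difference of two elements is divisible by 19.

No such pair exists.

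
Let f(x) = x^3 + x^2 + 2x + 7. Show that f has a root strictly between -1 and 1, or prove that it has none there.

f has no root in that interval.

Evaluate at the endpoints: f(-1) = 5, f(1) = 11 — same sign (positive).
The derivative f'(x) = 3x^2 + 2x + 2 is a quadratic with discriminant 2² − 4·3·2 = -20 < 0; it never vanishes, so it is always positive (sign of the leading coefficient).
Hence f is strictly increasing on ℝ, and in particular on [-1, 1]. A strictly monotone function with same-sign endpoint values stays positive on the whole interval, so f has no zero in (-1, 1).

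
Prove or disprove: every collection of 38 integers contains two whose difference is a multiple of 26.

Partition the integers by their residue mod 26; there are 26 classes.
With 38 integers and only 26 classes, the pigeonhole principle forces two of them, say a and b, into the same class.
Their difference a − b is then a multiple of 26.

True.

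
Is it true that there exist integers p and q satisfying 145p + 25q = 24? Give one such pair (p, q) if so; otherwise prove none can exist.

No such integers exist.

gcd(145, 25) = 5, so every integer of the form 145p + 25q is a multiple of 5.
However 24 leaves remainder 4 on division by 5.
So the equation is unsolvable over ℤ.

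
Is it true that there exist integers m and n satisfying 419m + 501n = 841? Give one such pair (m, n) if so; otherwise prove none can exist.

m = 338, n = -281

419 and 501 are coprime, so 419m + 501n ranges over all of ℤ.
Dividing repeatedly: 501 = 1·419 + 82, 419 = 5·82 + 9, 82 = 9·9 + 1, 9 = 9·1 + 0.
Back-substituting, 1 = 82 − 9·9 = 82 − 9·(419 − 5·82) = −9·419 + 46·82 = −9·419 + 46·(501 − 1·419) = 46·501 − 55·419; that is, 419·(-55) + 501·46 = 1.
Scaling by 841 gives the particular solution (m, n) = (-46255, 38686).
Adding 93·501 to m and subtracting 93·419 from n gives the tidier solution (338, -281).
Indeed 419·338 + 501·(-281) = 141622 − 140781 = 841.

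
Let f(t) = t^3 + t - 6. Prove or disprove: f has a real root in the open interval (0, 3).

f(0) = -6 and f(3) = 24, which have opposite signs.
Since f is a polynomial it is continuous on [0, 3].
By the Intermediate Value Theorem, f takes the value 0 somewhere in the open interval.

Such a root exists.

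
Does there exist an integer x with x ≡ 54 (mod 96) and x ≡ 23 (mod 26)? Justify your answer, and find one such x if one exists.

Reduce both congruences modulo 2, which divides 96 and 26: they say x ≡ 54 (mod 2) and x ≡ 23 (mod 2).
But 54 mod 2 = 0 while 23 mod 2 = 1, a contradiction.
So no integer satisfies both congruences.

No such integer exists.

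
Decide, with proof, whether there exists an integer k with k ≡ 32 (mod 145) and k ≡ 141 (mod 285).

No such integer exists.

gcd(145, 285) = 5. If k ≡ 32 (mod 145) and k ≡ 141 (mod 285), then k ≡ 32 (mod 5) and k ≡ 141 (mod 5).
However 32 ≡ 2 and 141 ≡ 1 (mod 5), and 2 ≠ 1.
So no integer satisfies both congruences.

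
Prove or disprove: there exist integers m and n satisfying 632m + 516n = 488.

m = 22, n = -26

Since gcd(632, 516) = 4 and 488 = 4·122, Bézout's identity guarantees a solution.
Dividing through by 4 reduces the equation to 158m + 129n = 122.
Run the Euclidean algorithm on 158 and 129: 158 = 1·129 + 29, 129 = 4·29 + 13, 29 = 2·13 + 3, 13 = 4·3 + 1, 3 = 3·1 + 0.
Back-substituting, 1 = 13 − 4·3 = 13 − 4·(29 − 2·13) = −4·29 + 9·13 = −4·29 + 9·(129 − 4·29) = 9·129 − 40·29 = 9·129 − 40·(158 − 1·129) = −40·158 + 49·129; that is, 158·(-40) + 129·49 = 1.
Multiplying through by 122: m = (-40)·122 = -4880, n = 49·122 = 5978 is a solution.
Shifting by a multiple of (129, −158) keeps it a solution: m = -4880 + 38·129 = 22, n = 5978 − 38·158 = -26.
Indeed 632·22 + 516·(-26) = 13904 − 13416 = 488.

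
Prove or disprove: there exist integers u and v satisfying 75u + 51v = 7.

There are no such integers.

Both 75 and 51 are divisible by gcd(75, 51) = 3, hence so is any combination 75u + 51v.
However 7 leaves remainder 1 on division by 3.
So the equation is unsolvable over ℤ.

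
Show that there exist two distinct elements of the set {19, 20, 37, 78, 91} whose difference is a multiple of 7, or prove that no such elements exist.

Reduce each element modulo 7: 19↦5, 20↦6, 37↦2, 78↦1, 91↦0.
All 5 residues are distinct, so no two elements differ by a multiple of 7.

No such pair exists.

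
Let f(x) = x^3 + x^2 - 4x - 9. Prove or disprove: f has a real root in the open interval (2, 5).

f(2) = -5 and f(5) = 121, which have opposite signs.
Since f is a polynomial it is continuous on [2, 5].
By the Intermediate Value Theorem f must vanish at some point of (2, 5).

Yes, f has a root in the interval.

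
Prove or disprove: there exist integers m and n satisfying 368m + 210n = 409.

gcd(368, 210) = 2, so every integer of the form 368m + 210n is a multiple of 2.
But 409 = 2·204 + 1, so 2 ∤ 409.
Hence no integers m, n satisfy the equation.

No such integers exist.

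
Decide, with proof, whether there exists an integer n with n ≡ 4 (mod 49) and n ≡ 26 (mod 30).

n = 1376

gcd(49, 30) = 1, so the Chinese Remainder Theorem guarantees exactly one residue class mod 1470 satisfying both.
Any solution of the first congruence is n = 4 + 49t; substituting into the second, 49t ≡ 26 − 4 ≡ 22 (mod 30).
49 ≡ 19 (mod 30), so this reads 19t ≡ 22 (mod 30). Invert 19 mod 30 by the Euclidean algorithm: 30 = 1·19 + 11, 19 = 1·11 + 8, 11 = 1·8 + 3, 8 = 2·3 + 2, 3 = 1·2 + 1, 2 = 2·1 + 0; back-substituting, 1 = 3 − 1·2 = 3 − (8 − 2·3) = −8 + 3·3 = −8 + 3·(11 − 1·8) = 3·11 − 4·8 = 3·11 − 4·(19 − 1·11) = −4·19 + 7·11 = −4·19 + 7·(30 − 1·19) = 7·30 − 11·19. Hence 19·(-11) ≡ 1, so 19⁻¹ ≡ -11 ≡ 19 (mod 30).
Therefore t ≡ 19·22 = 418 ≡ 28 (mod 30).
With t = 28: n = 4 + 49·28 = 1376.
Verify: 1376 = 28·49 + 4 and 1376 = 45·30 + 26. ✓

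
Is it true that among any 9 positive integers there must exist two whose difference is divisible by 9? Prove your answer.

No; for instance {33, 34, 35, 36, 37, 38, 39, 40, 41} is a counterexample.

Consider the 9 integers 33, 34, …, 41. They lie in distinct residue classes modulo 9, since 9 ≤ 9.
Any two of them differ by at most 8 < 9 and by at least 1, so no difference is a multiple of 9.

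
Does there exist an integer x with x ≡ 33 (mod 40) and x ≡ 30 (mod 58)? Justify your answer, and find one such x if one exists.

There is no such integer.

Both moduli are multiples of 2 = gcd(40, 58), so any solution would satisfy x ≡ 33 and x ≡ 30 modulo 2 simultaneously.
However 33 ≡ 1 and 30 ≡ 0 (mod 2), and 1 ≠ 0.
So no integer satisfies both congruences.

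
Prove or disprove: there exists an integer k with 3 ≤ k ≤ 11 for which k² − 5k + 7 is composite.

k = 7

At k = 7: 7² − 5·7 + 7 = 21 = 3·7, which is composite.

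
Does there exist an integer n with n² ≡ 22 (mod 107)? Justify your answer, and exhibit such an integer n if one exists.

107 is prime, so by Euler's criterion 22 is a square mod 107 iff 22^((107−1)/2) = 22^53 ≡ 1 (mod 107).
Squaring successively (mod 107): 22^2 = 484 ≡ 56; 22^4 ≡ 56² = 3136 ≡ 33; 22^8 ≡ 33² = 1089 ≡ 19; 22^16 ≡ 19² = 361 ≡ 40; 22^32 ≡ 40² = 1600 ≡ 102.
Since 53 = 32 + 16 + 4 + 1, 22^53 ≡ 102 · 40 · 33 · 22; multiplying out mod 107: 102·40 = 4080 ≡ 14, then 14·33 = 462 ≡ 34, then 34·22 = 748 ≡ 106. Thus 22^53 ≡ 106 ≡ −1 (mod 107).
By Euler's criterion 22 is a quadratic non-residue mod 107: no n satisfies n² ≡ 22 (mod 107).

No, no such integer exists.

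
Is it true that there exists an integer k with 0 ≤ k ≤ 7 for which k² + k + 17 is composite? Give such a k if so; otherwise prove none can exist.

No such integer k in that range exists.

The values for k = 0, 1, …, 7 are 17, 19, 23, 29, 37, 47, 59, 73, and each of these is prime.
So no value in the range makes the expression composite.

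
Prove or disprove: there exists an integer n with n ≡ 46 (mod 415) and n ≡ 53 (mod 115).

There is no such integer.

Reduce both congruences modulo 5, which divides 415 and 115: they say n ≡ 46 (mod 5) and n ≡ 53 (mod 5).
But 46 mod 5 = 1 while 53 mod 5 = 3, a contradiction.
Therefore no such n exists.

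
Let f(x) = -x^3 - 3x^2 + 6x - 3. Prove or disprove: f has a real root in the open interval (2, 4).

No.

The endpoint values f(2) = -11 and f(4) = -91 are both negative. Claim: f(x) < 0 for every x in (2, 4).
Shift to the endpoint 2: with x = 2 + u (0 < u < 2), one computes f(2 + u) = -u^3 - 9u^2 - 18u - 11.
The nonzero coefficients here are all negative, so for u > 0 every term is negative (or zero), and the constant term -11 is strictly negative.
Therefore f(x) < 0 throughout (2, 4), and f has no zero there.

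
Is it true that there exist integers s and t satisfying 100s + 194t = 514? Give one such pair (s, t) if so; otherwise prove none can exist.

Since gcd(100, 194) = 2 and 514 = 2·257, Bézout's identity guarantees a solution.
Dividing through by 2 reduces the equation to 50s + 97t = 257.
Euclidean algorithm: 97 = 1·50 + 47, 50 = 1·47 + 3, 47 = 15·3 + 2, 3 = 1·2 + 1, 2 = 2·1 + 0.
Unwinding: 1 = 3 − 1·2 = 3 − (47 − 15·3) = −47 + 16·3 = −47 + 16·(50 − 1·47) = 16·50 − 17·47 = 16·50 − 17·(97 − 1·50) = −17·97 + 33·50, i.e. 50·33 + 97·(-17) = 1.
Times 257: 50·8481 + 97·(-4369) = 257, so (8481, -4369) solves it.
Subtracting 87·97 from s and adding 87·50 to t gives the tidier solution (42, -19).
Indeed 100·42 + 194·(-19) = 4200 − 3686 = 514.

s = 42, t = -19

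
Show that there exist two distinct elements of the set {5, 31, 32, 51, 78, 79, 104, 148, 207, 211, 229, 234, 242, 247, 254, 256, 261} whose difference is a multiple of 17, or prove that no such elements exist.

No, no such pair exists.

Residues mod 17: 5↦5, 31↦14, 32↦15, 51↦0, 78↦10, 79↦11, 104↦2, 148↦12, 207↦3, 211↦7, 229↦8, 234↦13, 242↦4, 247↦9, 254↦16, 256↦1, 261↦6.
All 17 residues are distinct, so no two elements differ by a multiple of 17.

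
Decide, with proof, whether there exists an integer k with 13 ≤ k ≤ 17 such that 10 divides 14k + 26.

k = 16 works, since 14·16 + 26 = 250 = 25·10.

k = 16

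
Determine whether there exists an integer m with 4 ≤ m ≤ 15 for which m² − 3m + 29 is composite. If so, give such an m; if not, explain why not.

At m = 11: 11² − 3·11 + 29 = 117 = 3·39, which is composite.

m = 11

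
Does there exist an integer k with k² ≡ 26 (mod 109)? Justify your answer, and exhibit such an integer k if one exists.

k = 74

Take k = 74. Then 74² = 5476 = 50·109 + 26, so 74² ≡ 26 (mod 109).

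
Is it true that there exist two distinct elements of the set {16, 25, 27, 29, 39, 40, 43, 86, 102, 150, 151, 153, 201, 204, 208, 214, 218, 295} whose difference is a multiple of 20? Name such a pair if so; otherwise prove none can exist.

Reduce each element modulo 20: 16↦16, 25↦5, 27↦7, 29↦9, 39↦19, 40↦0, 43↦3, 86↦6, 102↦2, 150↦10, 151↦11, 153↦13, 201↦1, 204↦4, 208↦8, 214↦14, 218↦18, 295↦15.
These 18 residues are pairwise different, hence no difference of two elements is divisible by 20.

No, no such pair exists.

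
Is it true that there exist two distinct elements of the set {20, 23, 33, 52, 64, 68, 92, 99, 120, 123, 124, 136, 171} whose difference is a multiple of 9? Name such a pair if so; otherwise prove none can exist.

The pair (20, 92) works.

20 mod 9 = 2 and 92 mod 9 = 2, so 92 − 20 = 72 = 8·9.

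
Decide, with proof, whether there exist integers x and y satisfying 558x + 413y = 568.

x = 115, y = -154

Since gcd(558, 413) = 1, every integer is an integer combination of 558 and 413.
Euclidean algorithm: 558 = 1·413 + 145, 413 = 2·145 + 123, 145 = 1·123 + 22, 123 = 5·22 + 13, 22 = 1·13 + 9, 13 = 1·9 + 4, 9 = 2·4 + 1, 4 = 4·1 + 0.
Back-substituting, 1 = 9 − 2·4 = 9 − 2·(13 − 1·9) = −2·13 + 3·9 = −2·13 + 3·(22 − 1·13) = 3·22 − 5·13 = 3·22 − 5·(123 − 5·22) = −5·123 + 28·22 = −5·123 + 28·(145 − 1·123) = 28·145 − 33·123 = 28·145 − 33·(413 − 2·145) = −33·413 + 94·145 = −33·413 + 94·(558 − 1·413) = 94·558 − 127·413; that is, 558·94 + 413·(-127) = 1.
Multiplying through by 568: x = 94·568 = 53392, y = (-127)·568 = -72136 is a solution.
Shifting by a multiple of (413, −558) keeps it a solution: x = 53392 − 129·413 = 115, y = -72136 + 129·558 = -154.
Check: 558·115 + 413·(-154) = 64170 − 63602 = 568. ✓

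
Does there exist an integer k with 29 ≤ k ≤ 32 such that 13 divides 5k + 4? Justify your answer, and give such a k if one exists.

There is no such integer k in that range.

At k = 29, 5·29 + 4 = 149 ≡ 6 (mod 13), and each step in k adds 5, giving residues 6, 11, 3, 8 for k = 29, 30, 31, 32.
Since 0 is absent from this list, 13 ∤ 5k + 4 for every k with 29 ≤ k ≤ 32.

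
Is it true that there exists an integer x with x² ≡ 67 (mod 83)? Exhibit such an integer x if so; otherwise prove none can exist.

83 is prime, so by Euler's criterion 67 is a square mod 83 iff 67^((83−1)/2) = 67^41 ≡ 1 (mod 83).
Squaring successively (mod 83): 67^2 = 4489 ≡ 7; 67^4 ≡ 7² = 49 ≡ 49; 67^8 ≡ 49² = 2401 ≡ 77; 67^16 ≡ 77² = 5929 ≡ 36; 67^32 ≡ 36² = 1296 ≡ 51.
Since 41 = 32 + 8 + 1, 67^41 ≡ 51 · 77 · 67; multiplying out mod 83: 51·77 = 3927 ≡ 26, then 26·67 = 1742 ≡ 82. Thus 67^41 ≡ 82 ≡ −1 (mod 83).
By Euler's criterion 67 is a quadratic non-residue mod 83: no x satisfies x² ≡ 67 (mod 83).

No such integer exists.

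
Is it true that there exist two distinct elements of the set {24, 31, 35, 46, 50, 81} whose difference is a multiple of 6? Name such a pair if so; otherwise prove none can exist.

There is no such pair.

Residues mod 6: 24↦0, 31↦1, 35↦5, 46↦4, 50↦2, 81↦3.
All 6 residues are distinct, so no two elements differ by a multiple of 6.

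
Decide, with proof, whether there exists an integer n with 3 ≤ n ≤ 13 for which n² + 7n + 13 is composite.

n = 4

At n = 4: 4² + 7·4 + 13 = 57 = 3·19, which is composite.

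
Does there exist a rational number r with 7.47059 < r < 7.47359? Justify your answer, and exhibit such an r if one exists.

Multiplying by 36: 36·7.47059 = 268.94124 and 36·7.47359 = 269.04924, so the integer 269 lies strictly between them.
Hence 269/36 is a rational number with 7.47059 < 269/36 < 7.47359.

r = 269/36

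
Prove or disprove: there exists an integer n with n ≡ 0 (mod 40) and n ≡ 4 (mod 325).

There is no such integer.

gcd(40, 325) = 5. If n ≡ 0 (mod 40) and n ≡ 4 (mod 325), then n ≡ 0 (mod 5) and n ≡ 4 (mod 5).
These are incompatible: 0 − 4 = -4 is not divisible by 5.
Hence the system has no solution.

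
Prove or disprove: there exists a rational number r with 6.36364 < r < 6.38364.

Scale by 8: the interval becomes (50.90912, 51.06912), which contains the integer 51.
Hence 51/8 is a rational number with 6.36364 < 51/8 < 6.38364.

r = 51/8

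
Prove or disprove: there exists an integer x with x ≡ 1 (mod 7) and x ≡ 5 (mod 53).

The moduli 7 and 53 are coprime, so by the Chinese Remainder Theorem a unique solution modulo 371 exists.
Any solution of the first congruence is x = 1 + 7t; substituting into the second, 7t ≡ 5 − 1 ≡ 4 (mod 53).
Note 7·38 = 266 ≡ 1 (mod 53) (as 266 − 1 = 5·53), so 7⁻¹ ≡ 38.
Multiplying by 38: t ≡ 38·4 = 152 ≡ 46 (mod 53).
With t = 46: x = 1 + 7·46 = 323.
Check: 323 mod 7 = 1, 323 mod 53 = 5. ✓

x = 323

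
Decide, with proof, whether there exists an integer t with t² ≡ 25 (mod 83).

Take t = 5. Then 5² = 25, and since 0 ≤ 25 < 83 this is already reduced: 5² ≡ 25 (mod 83).

t = 5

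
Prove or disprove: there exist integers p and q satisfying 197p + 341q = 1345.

197 and 341 are coprime, so 197p + 341q ranges over all of ℤ.
Euclidean algorithm: 341 = 1·197 + 144, 197 = 1·144 + 53, 144 = 2·53 + 38, 53 = 1·38 + 15, 38 = 2·15 + 8, 15 = 1·8 + 7, 8 = 1·7 + 1, 7 = 7·1 + 0.
Back-substituting, 1 = 8 − 1·7 = 8 − (15 − 1·8) = −15 + 2·8 = −15 + 2·(38 − 2·15) = 2·38 − 5·15 = 2·38 − 5·(53 − 1·38) = −5·53 + 7·38 = −5·53 + 7·(144 − 2·53) = 7·144 − 19·53 = 7·144 − 19·(197 − 1·144) = −19·197 + 26·144 = −19·197 + 26·(341 − 1·197) = 26·341 − 45·197; that is, 197·(-45) + 341·26 = 1.
Scaling by 1345 gives the particular solution (p, q) = (-60525, 34970).
The general solution is p = -60525 + 341k, q = 34970 − 197k; taking k = 178 gives the smaller pair p = 173, q = -96.
Check: 197·173 + 341·(-96) = 34081 − 32736 = 1345. ✓

p = 173, q = -96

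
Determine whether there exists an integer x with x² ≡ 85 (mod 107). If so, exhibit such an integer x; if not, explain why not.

Take x = 37. Then 37² = 1369 = 12·107 + 85, so 37² ≡ 85 (mod 107).

x = 37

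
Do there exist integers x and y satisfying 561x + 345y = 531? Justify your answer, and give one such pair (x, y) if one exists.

x = 36, y = -57

gcd(561, 345) = 3, and 3 divides 531, so integer solutions exist.
Dividing through by 3 reduces the equation to 187x + 115y = 177.
Euclidean algorithm: 187 = 1·115 + 72, 115 = 1·72 + 43, 72 = 1·43 + 29, 43 = 1·29 + 14, 29 = 2·14 + 1, 14 = 14·1 + 0.
Working back up the chain: 1 = 29 − 2·14 = 29 − 2·(43 − 1·29) = −2·43 + 3·29 = −2·43 + 3·(72 − 1·43) = 3·72 − 5·43 = 3·72 − 5·(115 − 1·72) = −5·115 + 8·72 = −5·115 + 8·(187 − 1·115) = 8·187 − 13·115. So 187·8 + 115·(-13) = 1.
Multiplying through by 177: x = 8·177 = 1416, y = (-13)·177 = -2301 is a solution.
Shifting by a multiple of (115, −187) keeps it a solution: x = 1416 − 12·115 = 36, y = -2301 + 12·187 = -57.
Check: 561·36 + 345·(-57) = 20196 − 19665 = 531. ✓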